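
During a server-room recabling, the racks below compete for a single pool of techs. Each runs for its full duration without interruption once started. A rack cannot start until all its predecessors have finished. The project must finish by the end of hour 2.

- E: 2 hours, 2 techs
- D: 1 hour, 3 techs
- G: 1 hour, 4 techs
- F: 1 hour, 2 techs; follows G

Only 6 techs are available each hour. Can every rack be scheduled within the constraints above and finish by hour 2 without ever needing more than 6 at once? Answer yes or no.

Total tech-hours = 13; over 2 hours the average is 13/2 > 6, so some hour must exceed 6.

no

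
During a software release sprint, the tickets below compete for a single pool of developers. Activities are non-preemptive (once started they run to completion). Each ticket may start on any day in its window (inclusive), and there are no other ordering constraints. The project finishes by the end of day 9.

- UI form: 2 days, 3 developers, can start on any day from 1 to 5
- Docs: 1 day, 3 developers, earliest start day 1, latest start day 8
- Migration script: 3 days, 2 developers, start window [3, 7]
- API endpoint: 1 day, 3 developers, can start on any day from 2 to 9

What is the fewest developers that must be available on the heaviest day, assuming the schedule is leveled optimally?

Early-start (UI form@1, Docs@1, Migration script@3, API endpoint@2) gives peak 6: d1:6  d2:6  d3:2  d4:2  d5:2  d6:0  d7:0  d8:0  d9:0.
Shift Docs→3, Migration script→4, API endpoint→7.
Schedule UI form@1, Docs@3, Migration script@4, API endpoint@7: d1:3  d2:3  d3:3  d4:2  d5:2  d6:2  d7:3  d8:0  d9:0 — peak 3.

3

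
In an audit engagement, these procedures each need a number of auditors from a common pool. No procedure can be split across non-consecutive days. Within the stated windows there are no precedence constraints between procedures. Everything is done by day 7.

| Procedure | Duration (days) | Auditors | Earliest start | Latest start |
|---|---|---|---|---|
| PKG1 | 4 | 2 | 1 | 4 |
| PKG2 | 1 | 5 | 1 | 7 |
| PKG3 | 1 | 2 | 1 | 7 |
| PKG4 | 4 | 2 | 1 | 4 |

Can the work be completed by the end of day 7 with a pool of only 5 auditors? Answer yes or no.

Schedule PKG1@1, PKG2@5, PKG3@6, PKG4@1: d1:4  d2:4  d3:4  d4:4  d5:5  d6:2  d7:0 — peak 5 ≤ 5.

yes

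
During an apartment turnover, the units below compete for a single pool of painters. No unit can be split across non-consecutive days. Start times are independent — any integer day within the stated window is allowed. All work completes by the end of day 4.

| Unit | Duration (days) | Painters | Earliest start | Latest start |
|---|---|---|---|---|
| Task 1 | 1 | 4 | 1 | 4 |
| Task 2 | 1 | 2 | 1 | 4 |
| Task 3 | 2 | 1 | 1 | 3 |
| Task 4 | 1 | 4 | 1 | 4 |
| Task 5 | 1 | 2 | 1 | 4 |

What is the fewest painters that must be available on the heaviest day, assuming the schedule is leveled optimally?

Early-start (Task 1@1, Task 2@1, Task 3@1, Task 4@1, Task 5@1) gives peak 13: d1:13  d2:1  d3:0  d4:0.
Shift Task 2→2, Task 3→2, Task 4→4, Task 5→3.
Schedule Task 1@1, Task 2@2, Task 3@2, Task 4@4, Task 5@3: d1:4  d2:3  d3:3  d4:4 — peak 4.
Total painter-days = 14 over 4 days ⇒ peak ≥ ⌈14/4⌉ = 4, so 4 is optimal.

4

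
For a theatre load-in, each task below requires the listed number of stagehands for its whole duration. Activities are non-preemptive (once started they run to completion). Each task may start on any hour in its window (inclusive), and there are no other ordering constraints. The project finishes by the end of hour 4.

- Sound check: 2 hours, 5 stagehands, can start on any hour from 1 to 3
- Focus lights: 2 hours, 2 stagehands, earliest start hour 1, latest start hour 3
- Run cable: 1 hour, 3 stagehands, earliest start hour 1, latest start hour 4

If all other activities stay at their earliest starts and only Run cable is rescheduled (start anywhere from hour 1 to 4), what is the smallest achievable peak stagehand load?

7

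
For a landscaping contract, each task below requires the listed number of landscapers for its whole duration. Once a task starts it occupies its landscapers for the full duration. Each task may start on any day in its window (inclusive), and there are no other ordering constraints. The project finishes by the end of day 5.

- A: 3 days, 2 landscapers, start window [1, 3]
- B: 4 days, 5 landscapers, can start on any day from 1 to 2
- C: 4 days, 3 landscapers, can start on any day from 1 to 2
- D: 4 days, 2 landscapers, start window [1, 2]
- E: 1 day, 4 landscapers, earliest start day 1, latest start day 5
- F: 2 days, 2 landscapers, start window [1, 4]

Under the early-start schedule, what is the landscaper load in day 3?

12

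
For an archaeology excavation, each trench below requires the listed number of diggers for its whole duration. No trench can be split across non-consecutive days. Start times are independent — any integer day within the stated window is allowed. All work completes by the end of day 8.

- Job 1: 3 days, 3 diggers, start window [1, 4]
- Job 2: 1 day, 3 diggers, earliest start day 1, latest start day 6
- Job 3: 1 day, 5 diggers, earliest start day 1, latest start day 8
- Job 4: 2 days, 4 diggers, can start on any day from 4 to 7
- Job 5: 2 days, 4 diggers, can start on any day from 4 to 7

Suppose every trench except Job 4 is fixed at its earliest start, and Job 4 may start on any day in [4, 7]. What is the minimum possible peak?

11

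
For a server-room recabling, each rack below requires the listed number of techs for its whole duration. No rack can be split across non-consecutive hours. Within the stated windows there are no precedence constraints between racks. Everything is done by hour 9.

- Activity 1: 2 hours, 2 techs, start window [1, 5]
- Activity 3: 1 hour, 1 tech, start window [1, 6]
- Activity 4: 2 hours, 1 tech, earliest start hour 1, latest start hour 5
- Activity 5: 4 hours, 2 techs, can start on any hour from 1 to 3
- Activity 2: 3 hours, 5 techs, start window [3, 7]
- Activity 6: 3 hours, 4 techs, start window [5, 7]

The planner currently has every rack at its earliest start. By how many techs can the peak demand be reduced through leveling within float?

Early-start peak: h1:6  h2:5  h3:7  h4:7  h5:9  h6:4  h7:4  h8:0  h9:0 ⇒ 9.
Leveled (Activity 1@1, Activity 3@1, Activity 4@1, Activity 5@1, Activity 2@3, Activity 6@6): h1:6  h2:5  h3:7  h4:7  h5:5  h6:4  h7:4  h8:4  h9:0 ⇒ 7.
Reduction 9 − 7 = 2.

2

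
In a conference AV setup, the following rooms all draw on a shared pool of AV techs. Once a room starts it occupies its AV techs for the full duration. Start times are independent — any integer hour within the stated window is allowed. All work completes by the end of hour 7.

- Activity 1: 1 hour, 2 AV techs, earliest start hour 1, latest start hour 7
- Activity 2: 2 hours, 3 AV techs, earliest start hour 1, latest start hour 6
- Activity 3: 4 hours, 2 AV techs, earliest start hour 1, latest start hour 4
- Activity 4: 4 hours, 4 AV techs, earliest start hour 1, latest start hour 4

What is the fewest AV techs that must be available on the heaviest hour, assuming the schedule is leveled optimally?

6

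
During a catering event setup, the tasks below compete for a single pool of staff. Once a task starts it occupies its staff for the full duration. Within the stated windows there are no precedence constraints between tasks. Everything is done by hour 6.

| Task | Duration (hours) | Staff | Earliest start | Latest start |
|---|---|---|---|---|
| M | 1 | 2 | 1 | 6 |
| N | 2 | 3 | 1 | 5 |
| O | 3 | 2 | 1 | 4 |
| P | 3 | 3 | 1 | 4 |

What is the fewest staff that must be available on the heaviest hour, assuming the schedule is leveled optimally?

5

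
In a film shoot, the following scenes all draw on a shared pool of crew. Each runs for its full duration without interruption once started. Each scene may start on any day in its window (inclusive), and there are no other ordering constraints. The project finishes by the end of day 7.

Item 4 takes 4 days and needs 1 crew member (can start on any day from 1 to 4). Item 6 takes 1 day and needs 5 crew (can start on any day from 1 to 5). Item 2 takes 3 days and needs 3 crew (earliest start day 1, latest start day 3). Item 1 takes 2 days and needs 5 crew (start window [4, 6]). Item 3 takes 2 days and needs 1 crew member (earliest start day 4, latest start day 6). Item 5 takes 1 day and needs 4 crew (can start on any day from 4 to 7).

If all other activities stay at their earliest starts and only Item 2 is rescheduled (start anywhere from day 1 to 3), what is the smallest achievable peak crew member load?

Item 2@1: d1:9  d2:4  d3:4  d4:11  d5:6  d6:0  d7:0 → peak 11
Item 2@2: d1:6  d2:4  d3:4  d4:14  d5:6  d6:0  d7:0 → peak 14
Item 2@3: d1:6  d2:1  d3:4  d4:14  d5:9  d6:0  d7:0 → peak 14
Best is Item 2@1, peak 11.

11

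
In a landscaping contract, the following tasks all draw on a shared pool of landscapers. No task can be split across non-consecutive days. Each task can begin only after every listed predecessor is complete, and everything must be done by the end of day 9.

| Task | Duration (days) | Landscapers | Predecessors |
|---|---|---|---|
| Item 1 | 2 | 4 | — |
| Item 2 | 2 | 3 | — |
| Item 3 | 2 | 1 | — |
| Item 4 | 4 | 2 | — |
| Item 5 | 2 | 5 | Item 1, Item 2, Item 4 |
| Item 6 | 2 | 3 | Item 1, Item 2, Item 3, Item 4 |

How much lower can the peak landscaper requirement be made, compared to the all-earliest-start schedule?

4

Early-start peak: d1:10  d2:10  d3:2  d4:2  d5:8  d6:8  d7:0  d8:0  d9:0 ⇒ 10.
Leveled (Item 1@1, Item 2@3, Item 3@3, Item 4@1, Item 5@5, Item 6@7): d1:6  d2:6  d3:6  d4:6  d5:5  d6:5  d7:3  d8:3  d9:0 ⇒ 6.
Reduction 10 − 6 = 4.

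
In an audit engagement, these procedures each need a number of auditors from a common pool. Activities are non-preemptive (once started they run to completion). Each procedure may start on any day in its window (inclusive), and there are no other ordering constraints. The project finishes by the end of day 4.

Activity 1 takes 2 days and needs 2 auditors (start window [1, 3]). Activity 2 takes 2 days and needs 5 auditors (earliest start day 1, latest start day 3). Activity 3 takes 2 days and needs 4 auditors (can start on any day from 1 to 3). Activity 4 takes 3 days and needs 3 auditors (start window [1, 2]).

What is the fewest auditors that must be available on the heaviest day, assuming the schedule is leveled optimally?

9

Early-start (Activity 1@1, Activity 2@1, Activity 3@1, Activity 4@1) gives peak 14: d1:14  d2:14  d3:3  d4:0.
Shift Activity 2→3.
Schedule Activity 1@1, Activity 2@3, Activity 3@1, Activity 4@1: d1:9  d2:9  d3:8  d4:5 — peak 9.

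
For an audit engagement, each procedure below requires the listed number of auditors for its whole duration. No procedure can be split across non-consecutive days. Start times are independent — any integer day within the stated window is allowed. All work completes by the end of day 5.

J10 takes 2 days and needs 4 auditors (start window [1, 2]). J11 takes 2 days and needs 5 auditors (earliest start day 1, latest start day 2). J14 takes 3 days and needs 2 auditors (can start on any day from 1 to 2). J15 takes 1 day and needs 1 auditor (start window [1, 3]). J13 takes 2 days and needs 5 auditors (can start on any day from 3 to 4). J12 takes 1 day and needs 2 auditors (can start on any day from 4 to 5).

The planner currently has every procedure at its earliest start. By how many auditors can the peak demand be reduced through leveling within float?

Early-start peak: d1:12  d2:11  d3:7  d4:7  d5:0 ⇒ 12.
Leveled (J10@1, J11@1, J14@1, J15@3, J13@3, J12@4): d1:11  d2:11  d3:8  d4:7  d5:0 ⇒ 11.
Reduction 12 − 11 = 1.

1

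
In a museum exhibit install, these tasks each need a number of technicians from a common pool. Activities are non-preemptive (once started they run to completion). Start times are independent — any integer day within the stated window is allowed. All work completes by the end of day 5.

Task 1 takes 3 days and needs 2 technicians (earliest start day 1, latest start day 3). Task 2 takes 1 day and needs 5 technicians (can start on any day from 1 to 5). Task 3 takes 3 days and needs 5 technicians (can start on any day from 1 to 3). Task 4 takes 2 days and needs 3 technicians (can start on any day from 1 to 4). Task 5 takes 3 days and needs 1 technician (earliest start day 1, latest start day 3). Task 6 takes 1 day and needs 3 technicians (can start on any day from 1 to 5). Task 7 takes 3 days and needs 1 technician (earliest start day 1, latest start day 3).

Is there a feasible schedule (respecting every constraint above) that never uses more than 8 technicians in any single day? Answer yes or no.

Total technician-days = 41; over 5 days the average is 41/5 > 8, so some day must exceed 8.

no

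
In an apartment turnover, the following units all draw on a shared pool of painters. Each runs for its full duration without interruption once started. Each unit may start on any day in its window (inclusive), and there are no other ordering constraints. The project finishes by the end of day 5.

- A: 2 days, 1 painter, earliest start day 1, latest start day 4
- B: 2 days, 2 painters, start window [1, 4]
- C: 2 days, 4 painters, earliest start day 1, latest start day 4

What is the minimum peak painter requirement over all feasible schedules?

Early-start (A@1, B@1, C@1) gives peak 7: d1:7  d2:7  d3:0  d4:0  d5:0.
Shift C→3.
Schedule A@1, B@1, C@3: d1:3  d2:3  d3:4  d4:4  d5:0 — peak 4.

4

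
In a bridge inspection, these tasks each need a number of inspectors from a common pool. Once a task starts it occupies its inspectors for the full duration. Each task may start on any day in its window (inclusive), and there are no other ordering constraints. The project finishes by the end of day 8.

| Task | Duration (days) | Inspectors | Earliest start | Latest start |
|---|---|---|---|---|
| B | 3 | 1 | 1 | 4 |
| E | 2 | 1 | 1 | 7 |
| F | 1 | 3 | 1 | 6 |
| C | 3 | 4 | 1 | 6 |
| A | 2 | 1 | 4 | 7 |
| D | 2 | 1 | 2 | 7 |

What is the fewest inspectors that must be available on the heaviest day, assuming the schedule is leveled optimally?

4

Early-start (B@1, E@1, F@1, C@1, A@4, D@2) gives peak 9: d1:9  d2:7  d3:6  d4:1  d5:1  d6:0  d7:0  d8:0.
Shift F→3, C→4, A→7, D→7.
Schedule B@1, E@1, F@3, C@4, A@7, D@7: d1:2  d2:2  d3:4  d4:4  d5:4  d6:4  d7:2  d8:2 — peak 4.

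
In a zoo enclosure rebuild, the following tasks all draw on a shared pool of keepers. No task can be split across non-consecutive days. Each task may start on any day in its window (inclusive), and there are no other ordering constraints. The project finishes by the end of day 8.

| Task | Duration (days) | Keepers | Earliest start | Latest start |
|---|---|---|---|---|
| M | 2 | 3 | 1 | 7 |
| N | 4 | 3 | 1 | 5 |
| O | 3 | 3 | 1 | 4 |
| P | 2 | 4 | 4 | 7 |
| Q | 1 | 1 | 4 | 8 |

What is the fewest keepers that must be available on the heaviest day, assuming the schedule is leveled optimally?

6

Early-start (M@1, N@1, O@1, P@4, Q@4) gives peak 9: d1:9  d2:9  d3:6  d4:8  d5:4  d6:0  d7:0  d8:0.
Shift O→3, P→6, Q→5.
Schedule M@1, N@1, O@3, P@6, Q@5: d1:6  d2:6  d3:6  d4:6  d5:4  d6:4  d7:4  d8:0 — peak 6.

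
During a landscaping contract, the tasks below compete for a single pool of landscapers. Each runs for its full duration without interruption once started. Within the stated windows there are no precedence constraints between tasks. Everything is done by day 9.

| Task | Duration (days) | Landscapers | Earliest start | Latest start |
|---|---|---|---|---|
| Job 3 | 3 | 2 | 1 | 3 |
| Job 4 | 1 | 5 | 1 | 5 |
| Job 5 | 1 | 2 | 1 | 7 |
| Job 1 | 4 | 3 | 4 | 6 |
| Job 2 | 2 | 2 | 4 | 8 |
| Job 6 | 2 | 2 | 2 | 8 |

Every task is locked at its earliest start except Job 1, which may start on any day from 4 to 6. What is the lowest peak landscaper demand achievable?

Job 1@4: d1:9  d2:4  d3:4  d4:5  d5:5  d6:3  d7:3  d8:0  d9:0 → peak 9
Job 1@5: d1:9  d2:4  d3:4  d4:2  d5:5  d6:3  d7:3  d8:3  d9:0 → peak 9
Job 1@6: d1:9  d2:4  d3:4  d4:2  d5:2  d6:3  d7:3  d8:3  d9:3 → peak 9
Best is Job 1@4, peak 9.

9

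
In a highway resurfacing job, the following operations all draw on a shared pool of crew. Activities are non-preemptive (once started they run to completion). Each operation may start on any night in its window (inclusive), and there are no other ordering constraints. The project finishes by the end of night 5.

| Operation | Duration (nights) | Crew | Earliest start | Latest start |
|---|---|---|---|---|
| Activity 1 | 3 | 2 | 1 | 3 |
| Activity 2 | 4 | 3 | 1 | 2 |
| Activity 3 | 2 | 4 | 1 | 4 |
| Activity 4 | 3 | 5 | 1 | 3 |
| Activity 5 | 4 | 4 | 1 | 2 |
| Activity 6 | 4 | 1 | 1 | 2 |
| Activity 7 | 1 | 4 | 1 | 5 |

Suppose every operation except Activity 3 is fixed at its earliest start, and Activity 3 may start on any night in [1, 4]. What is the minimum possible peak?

19

Activity 3@1: n1:23  n2:19  n3:15  n4:8  n5:0 → peak 23
Activity 3@2: n1:19  n2:19  n3:19  n4:8  n5:0 → peak 19
Activity 3@3: n1:19  n2:15  n3:19  n4:12  n5:0 → peak 19
Activity 3@4: n1:19  n2:15  n3:15  n4:12  n5:4 → peak 19
Best is Activity 3@2, peak 19.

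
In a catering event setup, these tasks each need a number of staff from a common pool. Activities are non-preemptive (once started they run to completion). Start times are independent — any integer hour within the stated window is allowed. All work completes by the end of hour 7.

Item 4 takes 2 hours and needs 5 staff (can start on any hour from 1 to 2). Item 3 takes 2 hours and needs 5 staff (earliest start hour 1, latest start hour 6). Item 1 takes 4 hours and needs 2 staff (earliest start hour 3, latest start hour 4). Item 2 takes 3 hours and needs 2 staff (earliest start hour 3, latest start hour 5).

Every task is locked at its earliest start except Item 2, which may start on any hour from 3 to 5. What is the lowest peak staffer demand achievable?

10

Item 2@3: h1:10  h2:10  h3:4  h4:4  h5:4  h6:2  h7:0 → peak 10
Item 2@4: h1:10  h2:10  h3:2  h4:4  h5:4  h6:4  h7:0 → peak 10
Item 2@5: h1:10  h2:10  h3:2  h4:2  h5:4  h6:4  h7:2 → peak 10
Best is Item 2@3, peak 10.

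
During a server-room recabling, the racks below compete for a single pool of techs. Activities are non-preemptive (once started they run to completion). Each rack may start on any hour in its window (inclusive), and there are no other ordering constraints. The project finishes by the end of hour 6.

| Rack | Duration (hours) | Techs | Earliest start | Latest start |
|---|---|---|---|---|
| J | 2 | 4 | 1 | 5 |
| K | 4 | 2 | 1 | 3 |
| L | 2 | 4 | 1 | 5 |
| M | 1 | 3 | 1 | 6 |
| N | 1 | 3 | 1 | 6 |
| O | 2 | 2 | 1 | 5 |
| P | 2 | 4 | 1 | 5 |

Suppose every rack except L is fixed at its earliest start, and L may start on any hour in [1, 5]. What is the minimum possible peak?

18

L@1: h1:22  h2:16  h3:2  h4:2  h5:0  h6:0 → peak 22
L@2: h1:18  h2:16  h3:6  h4:2  h5:0  h6:0 → peak 18
L@3: h1:18  h2:12  h3:6  h4:6  h5:0  h6:0 → peak 18
L@4: h1:18  h2:12  h3:2  h4:6  h5:4  h6:0 → peak 18
L@5: h1:18  h2:12  h3:2  h4:2  h5:4  h6:4 → peak 18
Best is L@2, peak 18.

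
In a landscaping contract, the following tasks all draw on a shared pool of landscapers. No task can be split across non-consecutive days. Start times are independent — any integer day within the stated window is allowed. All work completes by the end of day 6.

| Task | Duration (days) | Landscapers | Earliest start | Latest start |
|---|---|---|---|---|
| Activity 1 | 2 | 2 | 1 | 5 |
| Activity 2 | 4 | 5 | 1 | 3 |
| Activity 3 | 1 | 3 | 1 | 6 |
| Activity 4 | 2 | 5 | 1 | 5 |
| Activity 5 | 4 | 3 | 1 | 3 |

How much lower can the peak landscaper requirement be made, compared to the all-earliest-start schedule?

Early-start peak: d1:18  d2:15  d3:8  d4:8  d5:0  d6:0 ⇒ 18.
Leveled (Activity 1@1, Activity 2@1, Activity 3@1, Activity 4@5, Activity 5@2): d1:10  d2:10  d3:8  d4:8  d5:8  d6:5 ⇒ 10.
Reduction 18 − 10 = 8.

8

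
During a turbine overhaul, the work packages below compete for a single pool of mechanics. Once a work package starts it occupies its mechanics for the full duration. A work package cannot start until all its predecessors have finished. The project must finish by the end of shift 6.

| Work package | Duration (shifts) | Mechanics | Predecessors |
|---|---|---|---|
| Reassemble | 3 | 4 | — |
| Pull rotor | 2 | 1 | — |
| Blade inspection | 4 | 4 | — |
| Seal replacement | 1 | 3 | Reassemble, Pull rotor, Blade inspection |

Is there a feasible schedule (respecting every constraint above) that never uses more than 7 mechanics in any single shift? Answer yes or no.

no

The minimum achievable peak is 8; 7 < 8, so no feasible schedule stays within the cap.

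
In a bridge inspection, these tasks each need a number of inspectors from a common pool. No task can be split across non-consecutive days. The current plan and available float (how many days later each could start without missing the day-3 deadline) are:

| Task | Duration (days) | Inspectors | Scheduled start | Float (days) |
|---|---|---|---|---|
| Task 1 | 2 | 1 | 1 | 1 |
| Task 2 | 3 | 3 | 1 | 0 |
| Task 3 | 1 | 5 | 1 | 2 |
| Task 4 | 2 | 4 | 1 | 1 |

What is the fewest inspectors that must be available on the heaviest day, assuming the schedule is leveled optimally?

8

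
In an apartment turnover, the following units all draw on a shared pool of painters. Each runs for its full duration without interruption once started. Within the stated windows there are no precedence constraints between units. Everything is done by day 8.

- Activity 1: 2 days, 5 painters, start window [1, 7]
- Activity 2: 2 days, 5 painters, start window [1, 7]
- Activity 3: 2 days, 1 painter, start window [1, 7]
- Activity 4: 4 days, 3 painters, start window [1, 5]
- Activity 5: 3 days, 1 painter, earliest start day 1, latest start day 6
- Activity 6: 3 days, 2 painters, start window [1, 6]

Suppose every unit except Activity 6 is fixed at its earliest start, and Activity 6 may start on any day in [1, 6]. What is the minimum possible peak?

15

Activity 6@1: d1:17  d2:17  d3:6  d4:3  d5:0  d6:0  d7:0  d8:0 → peak 17
Activity 6@2: d1:15  d2:17  d3:6  d4:5  d5:0  d6:0  d7:0  d8:0 → peak 17
Activity 6@3: d1:15  d2:15  d3:6  d4:5  d5:2  d6:0  d7:0  d8:0 → peak 15
Activity 6@4: d1:15  d2:15  d3:4  d4:5  d5:2  d6:2  d7:0  d8:0 → peak 15
Activity 6@5: d1:15  d2:15  d3:4  d4:3  d5:2  d6:2  d7:2  d8:0 → peak 15
Activity 6@6: d1:15  d2:15  d3:4  d4:3  d5:0  d6:2  d7:2  d8:2 → peak 15
Best is Activity 6@3, peak 15.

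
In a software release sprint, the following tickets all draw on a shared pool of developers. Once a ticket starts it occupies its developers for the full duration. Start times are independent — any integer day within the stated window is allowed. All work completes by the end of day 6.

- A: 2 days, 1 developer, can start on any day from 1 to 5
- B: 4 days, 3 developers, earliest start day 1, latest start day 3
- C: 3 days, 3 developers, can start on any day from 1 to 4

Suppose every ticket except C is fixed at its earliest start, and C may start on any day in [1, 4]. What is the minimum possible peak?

6

C@1: d1:7  d2:7  d3:6  d4:3  d5:0  d6:0 → peak 7
C@2: d1:4  d2:7  d3:6  d4:6  d5:0  d6:0 → peak 7
C@3: d1:4  d2:4  d3:6  d4:6  d5:3  d6:0 → peak 6
C@4: d1:4  d2:4  d3:3  d4:6  d5:3  d6:3 → peak 6
Best is C@3, peak 6.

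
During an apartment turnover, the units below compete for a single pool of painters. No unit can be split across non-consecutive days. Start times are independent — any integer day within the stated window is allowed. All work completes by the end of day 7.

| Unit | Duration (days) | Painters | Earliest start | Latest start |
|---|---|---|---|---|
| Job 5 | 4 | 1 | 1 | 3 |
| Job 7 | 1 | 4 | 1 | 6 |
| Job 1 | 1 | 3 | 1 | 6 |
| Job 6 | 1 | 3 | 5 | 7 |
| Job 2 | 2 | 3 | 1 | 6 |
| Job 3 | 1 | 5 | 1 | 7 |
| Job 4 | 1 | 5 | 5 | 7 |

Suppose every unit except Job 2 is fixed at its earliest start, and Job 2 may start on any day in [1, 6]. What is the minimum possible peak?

Job 2@1: d1:16  d2:4  d3:1  d4:1  d5:8  d6:0  d7:0 → peak 16
Job 2@2: d1:13  d2:4  d3:4  d4:1  d5:8  d6:0  d7:0 → peak 13
Job 2@3: d1:13  d2:1  d3:4  d4:4  d5:8  d6:0  d7:0 → peak 13
Job 2@4: d1:13  d2:1  d3:1  d4:4  d5:11  d6:0  d7:0 → peak 13
Job 2@5: d1:13  d2:1  d3:1  d4:1  d5:11  d6:3  d7:0 → peak 13
Job 2@6: d1:13  d2:1  d3:1  d4:1  d5:8  d6:3  d7:3 → peak 13
Best is Job 2@2, peak 13.

13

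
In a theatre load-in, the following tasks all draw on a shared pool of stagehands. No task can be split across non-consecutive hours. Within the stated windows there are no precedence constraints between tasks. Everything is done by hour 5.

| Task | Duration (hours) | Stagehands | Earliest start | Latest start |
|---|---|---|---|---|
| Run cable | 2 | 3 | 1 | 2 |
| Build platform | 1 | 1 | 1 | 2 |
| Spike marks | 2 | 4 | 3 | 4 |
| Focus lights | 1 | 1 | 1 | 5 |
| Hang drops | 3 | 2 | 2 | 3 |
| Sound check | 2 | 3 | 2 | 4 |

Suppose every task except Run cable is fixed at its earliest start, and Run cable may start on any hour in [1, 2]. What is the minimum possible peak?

Run cable@1: h1:5  h2:8  h3:9  h4:6  h5:0 → peak 9
Run cable@2: h1:2  h2:8  h3:12  h4:6  h5:0 → peak 12
Best is Run cable@1, peak 9.

9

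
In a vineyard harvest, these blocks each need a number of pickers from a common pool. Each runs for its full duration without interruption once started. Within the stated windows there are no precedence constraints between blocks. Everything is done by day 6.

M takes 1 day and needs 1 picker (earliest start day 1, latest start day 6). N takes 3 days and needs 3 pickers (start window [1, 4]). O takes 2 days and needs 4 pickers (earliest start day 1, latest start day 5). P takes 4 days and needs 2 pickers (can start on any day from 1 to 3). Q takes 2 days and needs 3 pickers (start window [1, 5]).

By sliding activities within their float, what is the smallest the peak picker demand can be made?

6

Early-start (M@1, N@1, O@1, P@1, Q@1) gives peak 13: d1:13  d2:12  d3:5  d4:2  d5:0  d6:0.
Shift N→2, O→5, P→3.
Schedule M@1, N@2, O@5, P@3, Q@1: d1:4  d2:6  d3:5  d4:5  d5:6  d6:6 — peak 6.
Total picker-days = 32 over 6 days ⇒ peak ≥ ⌈32/6⌉ = 6, so 6 is optimal.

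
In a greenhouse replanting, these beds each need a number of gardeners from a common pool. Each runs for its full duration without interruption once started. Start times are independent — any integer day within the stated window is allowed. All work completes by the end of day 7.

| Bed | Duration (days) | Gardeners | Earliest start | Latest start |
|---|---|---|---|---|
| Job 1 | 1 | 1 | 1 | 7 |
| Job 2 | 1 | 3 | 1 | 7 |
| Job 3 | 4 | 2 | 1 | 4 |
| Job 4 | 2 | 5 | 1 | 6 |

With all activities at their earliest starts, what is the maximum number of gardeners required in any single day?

11

Early-start schedule: Job 1@1, Job 2@1, Job 3@1, Job 4@1.
Load per day: day 1: 11, day 2: 7, day 3: 2, day 4: 2, day 5: 0, day 6: 0, day 7: 0.
Peak is 11.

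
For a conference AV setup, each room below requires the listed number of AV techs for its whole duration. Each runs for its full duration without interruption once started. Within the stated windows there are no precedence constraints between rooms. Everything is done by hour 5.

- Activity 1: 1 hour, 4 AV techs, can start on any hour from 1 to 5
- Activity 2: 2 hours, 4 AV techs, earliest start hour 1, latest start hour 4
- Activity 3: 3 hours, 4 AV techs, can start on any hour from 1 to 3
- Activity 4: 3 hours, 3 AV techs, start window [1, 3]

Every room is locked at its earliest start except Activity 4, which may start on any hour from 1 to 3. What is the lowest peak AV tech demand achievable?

12

Activity 4@1: h1:15  h2:11  h3:7  h4:0  h5:0 → peak 15
Activity 4@2: h1:12  h2:11  h3:7  h4:3  h5:0 → peak 12
Activity 4@3: h1:12  h2:8  h3:7  h4:3  h5:3 → peak 12
Best is Activity 4@2, peak 12.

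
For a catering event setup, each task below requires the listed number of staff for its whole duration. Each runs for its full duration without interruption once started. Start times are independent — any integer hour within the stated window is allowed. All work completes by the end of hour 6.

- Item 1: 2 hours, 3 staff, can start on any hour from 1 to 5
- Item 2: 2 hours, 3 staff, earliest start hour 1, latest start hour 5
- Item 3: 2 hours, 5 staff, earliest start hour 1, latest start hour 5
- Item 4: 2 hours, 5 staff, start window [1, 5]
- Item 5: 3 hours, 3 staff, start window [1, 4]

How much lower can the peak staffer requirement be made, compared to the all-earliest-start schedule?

11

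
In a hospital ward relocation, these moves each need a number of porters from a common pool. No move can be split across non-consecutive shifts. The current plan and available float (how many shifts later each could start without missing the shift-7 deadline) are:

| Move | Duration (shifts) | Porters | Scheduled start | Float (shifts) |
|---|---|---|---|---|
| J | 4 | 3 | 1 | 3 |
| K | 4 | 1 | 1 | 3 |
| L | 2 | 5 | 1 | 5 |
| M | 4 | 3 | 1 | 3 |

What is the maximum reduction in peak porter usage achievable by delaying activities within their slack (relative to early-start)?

5

Early-start peak: s1:12  s2:12  s3:7  s4:7  s5:0  s6:0  s7:0 ⇒ 12.
Leveled (J@1, K@1, L@5, M@1): s1:7  s2:7  s3:7  s4:7  s5:5  s6:5  s7:0 ⇒ 7.
Reduction 12 − 7 = 5.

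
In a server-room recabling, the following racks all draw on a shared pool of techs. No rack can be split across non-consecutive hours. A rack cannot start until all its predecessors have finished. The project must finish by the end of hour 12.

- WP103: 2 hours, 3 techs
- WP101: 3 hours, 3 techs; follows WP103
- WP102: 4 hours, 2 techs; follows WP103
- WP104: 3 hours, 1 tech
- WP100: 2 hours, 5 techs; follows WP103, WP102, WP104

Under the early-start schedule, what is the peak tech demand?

6

Early-start schedule: WP103@1, WP101@3, WP102@3, WP104@1, WP100@7.
Load per hour: hour 1: 4, hour 2: 4, hour 3: 6, hour 4: 5, hour 5: 5, hour 6: 2, hour 7: 5, hour 8: 5, hour 9: 0, hour 10: 0, hour 11: 0, hour 12: 0.
Peak is 6.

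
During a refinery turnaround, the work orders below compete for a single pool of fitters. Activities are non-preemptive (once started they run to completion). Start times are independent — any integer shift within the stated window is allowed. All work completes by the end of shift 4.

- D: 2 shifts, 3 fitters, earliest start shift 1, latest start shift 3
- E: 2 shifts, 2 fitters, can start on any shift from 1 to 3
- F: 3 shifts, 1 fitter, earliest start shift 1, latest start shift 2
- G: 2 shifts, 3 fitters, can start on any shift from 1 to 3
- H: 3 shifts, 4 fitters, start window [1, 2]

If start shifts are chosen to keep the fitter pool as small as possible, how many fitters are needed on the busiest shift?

10

Early-start (D@1, E@1, F@1, G@1, H@1) gives peak 13: s1:13  s2:13  s3:5  s4:0.
Shift G→3.
Schedule D@1, E@1, F@1, G@3, H@1: s1:10  s2:10  s3:8  s4:3 — peak 10.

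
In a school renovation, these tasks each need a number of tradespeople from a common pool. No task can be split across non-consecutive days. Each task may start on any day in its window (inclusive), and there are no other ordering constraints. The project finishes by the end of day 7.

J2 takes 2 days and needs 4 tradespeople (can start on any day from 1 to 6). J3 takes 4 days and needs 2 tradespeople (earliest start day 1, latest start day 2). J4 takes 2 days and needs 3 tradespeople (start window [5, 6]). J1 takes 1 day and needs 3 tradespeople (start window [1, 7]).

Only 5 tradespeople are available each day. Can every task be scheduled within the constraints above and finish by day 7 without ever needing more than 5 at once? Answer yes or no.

The minimum achievable peak is 6; 5 < 6, so no feasible schedule stays within the cap.

no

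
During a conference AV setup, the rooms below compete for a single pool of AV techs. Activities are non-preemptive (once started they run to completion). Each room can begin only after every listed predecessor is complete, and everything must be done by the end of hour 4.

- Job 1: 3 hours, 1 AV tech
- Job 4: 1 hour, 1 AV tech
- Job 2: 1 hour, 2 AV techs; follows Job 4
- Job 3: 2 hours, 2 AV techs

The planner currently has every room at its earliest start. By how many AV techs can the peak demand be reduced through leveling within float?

2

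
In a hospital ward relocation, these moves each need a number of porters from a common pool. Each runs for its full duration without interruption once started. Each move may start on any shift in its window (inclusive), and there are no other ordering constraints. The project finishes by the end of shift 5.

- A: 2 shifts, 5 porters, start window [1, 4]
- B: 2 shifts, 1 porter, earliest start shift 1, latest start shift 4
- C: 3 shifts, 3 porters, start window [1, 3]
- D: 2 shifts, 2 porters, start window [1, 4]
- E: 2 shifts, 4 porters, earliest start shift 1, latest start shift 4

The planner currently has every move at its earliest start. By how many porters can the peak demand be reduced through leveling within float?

Early-start peak: s1:15  s2:15  s3:3  s4:0  s5:0 ⇒ 15.
Leveled (A@1, B@1, C@3, D@1, E@3): s1:8  s2:8  s3:7  s4:7  s5:3 ⇒ 8.
Reduction 15 − 8 = 7.

7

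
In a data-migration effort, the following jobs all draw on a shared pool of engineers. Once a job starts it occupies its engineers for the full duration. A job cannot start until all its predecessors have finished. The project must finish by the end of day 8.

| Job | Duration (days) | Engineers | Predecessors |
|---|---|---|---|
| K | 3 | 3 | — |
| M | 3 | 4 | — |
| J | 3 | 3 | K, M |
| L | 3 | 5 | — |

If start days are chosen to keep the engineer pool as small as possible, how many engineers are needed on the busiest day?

Early-start (K@1, M@1, J@4, L@1) gives peak 12: d1:12  d2:12  d3:12  d4:3  d5:3  d6:3  d7:0  d8:0.
Shift L→4.
Schedule K@1, M@1, J@4, L@4: d1:7  d2:7  d3:7  d4:8  d5:8  d6:8  d7:0  d8:0 — peak 8.

8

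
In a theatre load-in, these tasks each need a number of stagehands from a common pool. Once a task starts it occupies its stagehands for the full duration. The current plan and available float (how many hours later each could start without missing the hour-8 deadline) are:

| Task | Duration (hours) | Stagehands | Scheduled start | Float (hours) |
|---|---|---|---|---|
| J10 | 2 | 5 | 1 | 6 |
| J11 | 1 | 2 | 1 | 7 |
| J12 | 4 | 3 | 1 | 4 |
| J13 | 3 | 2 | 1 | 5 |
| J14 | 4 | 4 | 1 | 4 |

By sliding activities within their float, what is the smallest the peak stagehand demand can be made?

7

Early-start (J10@1, J11@1, J12@1, J13@1, J14@1) gives peak 16: h1:16  h2:14  h3:9  h4:7  h5:0  h6:0  h7:0  h8:0.
Shift J12→3, J13→2, J14→5.
Schedule J10@1, J11@1, J12@3, J13@2, J14@5: h1:7  h2:7  h3:5  h4:5  h5:7  h6:7  h7:4  h8:4 — peak 7.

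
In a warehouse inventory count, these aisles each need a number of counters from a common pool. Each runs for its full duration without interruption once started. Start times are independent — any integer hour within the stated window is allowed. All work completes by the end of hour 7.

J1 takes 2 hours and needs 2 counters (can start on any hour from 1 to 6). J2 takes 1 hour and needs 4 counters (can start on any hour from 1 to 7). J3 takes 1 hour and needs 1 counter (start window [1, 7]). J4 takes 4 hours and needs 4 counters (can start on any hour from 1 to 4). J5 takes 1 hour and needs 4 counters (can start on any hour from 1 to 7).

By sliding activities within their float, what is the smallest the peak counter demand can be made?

6

Early-start (J1@1, J2@1, J3@1, J4@1, J5@1) gives peak 15: h1:15  h2:6  h3:4  h4:4  h5:0  h6:0  h7:0.
Shift J3→2, J4→3, J5→7.
Schedule J1@1, J2@1, J3@2, J4@3, J5@7: h1:6  h2:3  h3:4  h4:4  h5:4  h6:4  h7:4 — peak 6.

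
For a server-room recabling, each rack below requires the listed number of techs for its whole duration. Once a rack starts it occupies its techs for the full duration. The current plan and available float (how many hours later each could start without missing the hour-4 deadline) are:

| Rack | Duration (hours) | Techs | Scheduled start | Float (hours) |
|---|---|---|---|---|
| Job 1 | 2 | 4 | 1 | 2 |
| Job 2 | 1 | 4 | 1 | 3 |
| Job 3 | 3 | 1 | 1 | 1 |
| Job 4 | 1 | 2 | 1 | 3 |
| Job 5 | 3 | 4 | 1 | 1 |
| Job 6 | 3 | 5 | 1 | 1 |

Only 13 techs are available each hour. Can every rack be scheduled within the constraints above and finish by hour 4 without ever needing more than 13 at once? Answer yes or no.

no

The minimum achievable peak is 14; 13 < 14, so no feasible schedule stays within the cap.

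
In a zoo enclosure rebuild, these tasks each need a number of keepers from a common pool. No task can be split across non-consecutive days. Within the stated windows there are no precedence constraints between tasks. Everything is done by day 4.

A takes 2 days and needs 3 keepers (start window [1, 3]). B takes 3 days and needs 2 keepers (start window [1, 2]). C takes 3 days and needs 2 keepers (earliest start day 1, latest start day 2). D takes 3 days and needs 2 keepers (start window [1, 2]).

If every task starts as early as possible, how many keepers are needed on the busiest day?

Early-start schedule: A@1, B@1, C@1, D@1.
Load per day: day 1: 9, day 2: 9, day 3: 6, day 4: 0.
Peak is 9.

9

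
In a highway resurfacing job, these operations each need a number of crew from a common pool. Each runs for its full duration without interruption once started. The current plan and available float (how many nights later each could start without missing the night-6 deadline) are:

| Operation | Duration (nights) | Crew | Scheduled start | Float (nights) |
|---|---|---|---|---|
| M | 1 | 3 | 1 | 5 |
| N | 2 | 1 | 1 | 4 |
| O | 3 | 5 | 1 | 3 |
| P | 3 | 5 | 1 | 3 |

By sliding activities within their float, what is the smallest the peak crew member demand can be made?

Early-start (M@1, N@1, O@1, P@1) gives peak 14: n1:14  n2:11  n3:10  n4:0  n5:0  n6:0.
Shift N→2, P→4.
Schedule M@1, N@2, O@1, P@4: n1:8  n2:6  n3:6  n4:5  n5:5  n6:5 — peak 8.

8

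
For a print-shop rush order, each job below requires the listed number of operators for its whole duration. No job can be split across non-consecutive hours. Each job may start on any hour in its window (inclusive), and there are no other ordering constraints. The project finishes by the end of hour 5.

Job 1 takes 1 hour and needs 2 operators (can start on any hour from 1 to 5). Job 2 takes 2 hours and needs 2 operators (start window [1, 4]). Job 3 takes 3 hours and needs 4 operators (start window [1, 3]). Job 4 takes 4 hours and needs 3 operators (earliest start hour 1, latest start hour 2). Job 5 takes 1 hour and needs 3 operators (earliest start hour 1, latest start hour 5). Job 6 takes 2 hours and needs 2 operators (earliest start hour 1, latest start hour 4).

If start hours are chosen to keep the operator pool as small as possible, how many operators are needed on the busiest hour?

Early-start (Job 1@1, Job 2@1, Job 3@1, Job 4@1, Job 5@1, Job 6@1) gives peak 16: h1:16  h2:11  h3:7  h4:3  h5:0.
Shift Job 4→2, Job 5→4, Job 6→3.
Schedule Job 1@1, Job 2@1, Job 3@1, Job 4@2, Job 5@4, Job 6@3: h1:8  h2:9  h3:9  h4:8  h5:3 — peak 9.

9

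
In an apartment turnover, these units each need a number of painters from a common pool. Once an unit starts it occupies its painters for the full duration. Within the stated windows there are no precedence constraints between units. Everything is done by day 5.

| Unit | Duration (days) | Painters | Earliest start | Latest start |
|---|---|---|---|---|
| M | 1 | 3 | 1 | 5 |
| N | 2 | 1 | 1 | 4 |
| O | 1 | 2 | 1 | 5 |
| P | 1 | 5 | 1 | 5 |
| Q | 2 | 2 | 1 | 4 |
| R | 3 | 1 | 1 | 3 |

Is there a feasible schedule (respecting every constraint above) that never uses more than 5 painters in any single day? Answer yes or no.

Schedule M@1, N@1, O@2, P@5, Q@3, R@1: d1:5  d2:4  d3:3  d4:2  d5:5 — peak 5 ≤ 5.

yes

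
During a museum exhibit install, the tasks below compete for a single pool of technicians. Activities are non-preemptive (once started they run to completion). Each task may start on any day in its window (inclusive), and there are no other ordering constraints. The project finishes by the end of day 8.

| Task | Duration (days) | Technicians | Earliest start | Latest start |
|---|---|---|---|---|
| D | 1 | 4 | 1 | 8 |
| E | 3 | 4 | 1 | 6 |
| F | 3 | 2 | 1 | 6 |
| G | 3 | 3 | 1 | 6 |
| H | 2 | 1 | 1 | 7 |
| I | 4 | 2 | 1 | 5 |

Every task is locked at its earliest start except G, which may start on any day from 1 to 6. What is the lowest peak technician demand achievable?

G@1: d1:16  d2:12  d3:11  d4:2  d5:0  d6:0  d7:0  d8:0 → peak 16
G@2: d1:13  d2:12  d3:11  d4:5  d5:0  d6:0  d7:0  d8:0 → peak 13
G@3: d1:13  d2:9  d3:11  d4:5  d5:3  d6:0  d7:0  d8:0 → peak 13
G@4: d1:13  d2:9  d3:8  d4:5  d5:3  d6:3  d7:0  d8:0 → peak 13
G@5: d1:13  d2:9  d3:8  d4:2  d5:3  d6:3  d7:3  d8:0 → peak 13
G@6: d1:13  d2:9  d3:8  d4:2  d5:0  d6:3  d7:3  d8:3 → peak 13
Best is G@2, peak 13.

13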